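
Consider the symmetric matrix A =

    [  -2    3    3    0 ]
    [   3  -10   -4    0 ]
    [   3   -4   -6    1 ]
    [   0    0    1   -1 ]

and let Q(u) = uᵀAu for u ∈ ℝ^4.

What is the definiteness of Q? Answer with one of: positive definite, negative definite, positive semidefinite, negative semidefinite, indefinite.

Leading principal minors: Δ_1 = -2, Δ_2 = 11, Δ_3 = -16, Δ_4 = 5.
The signs alternate starting with Δ_1 < 0, so by Sylvester's criterion Q is negative definite.

negative definite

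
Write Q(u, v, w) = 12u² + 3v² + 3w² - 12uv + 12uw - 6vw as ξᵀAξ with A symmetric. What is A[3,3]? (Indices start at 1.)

3

The coefficient of w² in Q is 3, and that is exactly A[3,3].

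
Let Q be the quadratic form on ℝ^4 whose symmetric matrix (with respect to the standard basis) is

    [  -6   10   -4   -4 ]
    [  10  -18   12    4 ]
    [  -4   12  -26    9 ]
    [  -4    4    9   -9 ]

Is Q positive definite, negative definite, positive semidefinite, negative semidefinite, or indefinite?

negative definite

Leading principal minors: Δ_1 = -6, Δ_2 = 8, Δ_3 = -16, Δ_4 = 8.
The signs alternate starting with Δ_1 < 0, so by Sylvester's criterion Q is negative definite.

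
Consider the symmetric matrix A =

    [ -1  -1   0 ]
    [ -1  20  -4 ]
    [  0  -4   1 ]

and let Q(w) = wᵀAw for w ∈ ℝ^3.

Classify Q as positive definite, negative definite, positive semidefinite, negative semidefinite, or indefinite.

Row-reducing A symmetrically gives the diagonal entries -1, 21, 5/21.
That gives 2 positive, 1 negative pivots.
Hence Q is indefinite.

indefinite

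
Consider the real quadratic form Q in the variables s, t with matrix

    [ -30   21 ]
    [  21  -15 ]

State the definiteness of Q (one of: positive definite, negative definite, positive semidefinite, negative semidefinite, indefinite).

For the 2×2 matrix [[-30, 21], [21, -15]]: det = -30·-15 − (21)² = 9, trace = -45.
det > 0 so both eigenvalues share the sign of the trace; trace = -45 < 0 ⇒ both negative.

negative definite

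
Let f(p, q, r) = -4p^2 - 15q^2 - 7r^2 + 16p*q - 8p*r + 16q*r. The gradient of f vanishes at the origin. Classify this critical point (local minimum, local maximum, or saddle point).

saddle point

The Hessian at the origin is H = [[-8, 16, -8], [16, -30, 16], [-8, 16, -14]].
Applying the same elementary operations to the rows and columns of H produces a congruent diagonal matrix with entries -8, 2, -6.
So there are 1 positive, 2 negative pivots.
H is indefinite, so the origin is a saddle point.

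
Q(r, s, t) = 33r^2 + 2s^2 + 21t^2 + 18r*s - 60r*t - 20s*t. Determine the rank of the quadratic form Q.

3

Write A = [[33, 9, -30], [9, 2, -10], [-30, -10, 21]].
Symmetric row and column elimination reduces A to a congruent diagonal form with pivots 33, -5/11, 1.
That gives 2 positive, 1 negative pivots.
The rank is the number of nonzero pivots: 3.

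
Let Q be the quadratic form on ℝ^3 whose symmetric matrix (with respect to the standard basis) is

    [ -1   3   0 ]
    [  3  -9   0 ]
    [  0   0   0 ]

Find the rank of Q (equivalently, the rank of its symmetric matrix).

Congruent diagonalization of A (simultaneous row and column reduction) yields pivots -1, 0, 0.
Counting signs: 1 negative, 2 zero.
The rank is the number of nonzero pivots: 1.

1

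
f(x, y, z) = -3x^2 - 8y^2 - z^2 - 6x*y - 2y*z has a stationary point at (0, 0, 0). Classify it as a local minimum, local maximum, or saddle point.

The Hessian at the origin is H = [[-6, -6, 0], [-6, -16, -2], [0, -2, -2]].
Symmetric row and column elimination reduces H to a congruent diagonal form with pivots -6, -10, -8/5.
That gives 3 negative pivots.
H is negative definite, so the origin is a strict local maximum.

local maximum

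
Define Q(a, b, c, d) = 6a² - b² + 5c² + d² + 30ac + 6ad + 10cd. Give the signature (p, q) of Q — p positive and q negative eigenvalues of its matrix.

(1, 3)

The associated matrix is A = [[6, 0, 15, 3], [0, -1, 0, 0], [15, 0, 5, 5], [3, 0, 5, 1]].
An LDLᵀ factorisation of A has diagonal entries 6, -1, -65/2, -4/13.
So there are 1 positive, 3 negative pivots.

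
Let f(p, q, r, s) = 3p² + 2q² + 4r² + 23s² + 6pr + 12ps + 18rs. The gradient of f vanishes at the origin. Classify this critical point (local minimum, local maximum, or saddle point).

The Hessian at the origin is H = [[6, 0, 6, 12], [0, 4, 0, 0], [6, 0, 8, 18], [12, 0, 18, 46]].
Row-reducing H symmetrically gives the diagonal entries 6, 4, 2, 4.
Counting signs: 4 positive.
H is positive definite, so the origin is a strict local minimum.

local minimum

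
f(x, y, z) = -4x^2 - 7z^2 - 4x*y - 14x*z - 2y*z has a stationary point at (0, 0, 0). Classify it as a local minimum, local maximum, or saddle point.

saddle point

The Hessian at the origin is H = [[-8, -4, -14], [-4, 0, -2], [-14, -2, -14]].
Row-reducing H symmetrically gives the diagonal entries -8, 2, -2.
That gives 1 positive, 2 negative pivots.
H is indefinite, so the origin is a saddle point.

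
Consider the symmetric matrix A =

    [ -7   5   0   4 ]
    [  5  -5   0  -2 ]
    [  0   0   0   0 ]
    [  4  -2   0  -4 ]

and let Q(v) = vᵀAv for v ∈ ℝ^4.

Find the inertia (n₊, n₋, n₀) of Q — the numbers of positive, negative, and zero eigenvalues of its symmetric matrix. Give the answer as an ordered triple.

Symmetric row and column elimination reduces A to a congruent diagonal form with pivots -7, -10/7, 0, -6/5.
So there are 3 negative, 1 zero pivots.

(0, 3, 1)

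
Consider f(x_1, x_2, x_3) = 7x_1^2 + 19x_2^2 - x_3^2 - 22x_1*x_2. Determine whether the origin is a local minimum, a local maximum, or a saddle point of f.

The Hessian at the origin is H = [[14, -22, 0], [-22, 38, 0], [0, 0, -2]].
Symmetric row and column elimination reduces H to a congruent diagonal form with pivots 14, 24/7, -2.
Counting signs: 2 positive, 1 negative.
H is indefinite, so the origin is a saddle point.

saddle point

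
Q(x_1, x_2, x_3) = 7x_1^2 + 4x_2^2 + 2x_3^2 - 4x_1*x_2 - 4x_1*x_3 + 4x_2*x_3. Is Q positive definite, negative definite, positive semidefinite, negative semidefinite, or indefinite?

positive definite

The symmetric matrix is A = [[7, -2, -2], [-2, 4, 2], [-2, 2, 2]].
Applying the same elementary operations to the rows and columns of A produces a congruent diagonal matrix with entries 7, 24/7, 5/6.
Counting signs: 3 positive.
Hence Q is positive definite.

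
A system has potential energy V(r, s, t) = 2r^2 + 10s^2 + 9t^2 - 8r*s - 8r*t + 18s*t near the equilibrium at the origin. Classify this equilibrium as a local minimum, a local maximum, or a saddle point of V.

The Hessian at the origin is H = [[4, -8, -8], [-8, 20, 18], [-8, 18, 18]].
Applying the same elementary operations to the rows and columns of H produces a congruent diagonal matrix with entries 4, 4, 1.
So there are 3 positive pivots.
H is positive definite, so the origin is a strict local minimum.

local minimum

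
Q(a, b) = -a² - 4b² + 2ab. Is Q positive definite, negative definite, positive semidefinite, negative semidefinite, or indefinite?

The symmetric matrix of Q is [[-1, 1], [1, -4]].
For the 2×2 matrix [[-1, 1], [1, -4]]: det = -1·-4 − (1)² = 3, trace = -5.
det > 0 so both eigenvalues share the sign of the trace; trace = -5 < 0 ⇒ both negative.

negative definite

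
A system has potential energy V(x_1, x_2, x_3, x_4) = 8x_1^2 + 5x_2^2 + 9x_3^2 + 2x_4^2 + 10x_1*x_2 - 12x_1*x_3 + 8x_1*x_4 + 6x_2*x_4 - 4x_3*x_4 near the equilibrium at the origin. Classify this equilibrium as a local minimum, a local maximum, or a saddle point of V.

The Hessian at the origin is H = [[16, 10, -12, 8], [10, 10, 0, 6], [-12, 0, 18, -4], [8, 6, -4, 4]].
An LDLᵀ factorisation of H has diagonal entries 16, 15/4, -6, -4/15.
That gives 2 positive, 2 negative pivots.
H is indefinite, so the origin is a saddle point.

saddle point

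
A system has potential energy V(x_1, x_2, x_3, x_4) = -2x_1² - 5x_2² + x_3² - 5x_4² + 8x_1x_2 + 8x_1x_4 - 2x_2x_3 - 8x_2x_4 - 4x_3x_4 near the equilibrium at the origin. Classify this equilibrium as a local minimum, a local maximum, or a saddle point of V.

The Hessian at the origin is H = [[-4, 8, 0, 8], [8, -10, -2, -8], [0, -2, 2, -4], [8, -8, -4, -10]].
An LDLᵀ factorisation of H has diagonal entries -4, 6, 4/3, -6.
So there are 2 positive, 2 negative pivots.
H is indefinite, so the origin is a saddle point.

saddle point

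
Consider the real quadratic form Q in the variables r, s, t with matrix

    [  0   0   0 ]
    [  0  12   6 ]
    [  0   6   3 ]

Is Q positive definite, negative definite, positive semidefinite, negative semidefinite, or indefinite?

Congruent diagonalization of A (simultaneous row and column reduction) yields pivots 0, 12, 0.
So there are 1 positive, 2 zero pivots.
Hence Q is positive semidefinite.

positive semidefinite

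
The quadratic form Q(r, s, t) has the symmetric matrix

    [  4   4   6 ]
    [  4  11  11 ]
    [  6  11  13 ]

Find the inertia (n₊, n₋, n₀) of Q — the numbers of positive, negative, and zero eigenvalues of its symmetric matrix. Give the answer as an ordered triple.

Symmetric row and column elimination reduces A to a congruent diagonal form with pivots 4, 7, 3/7.
That gives 3 positive pivots.

(3, 0, 0)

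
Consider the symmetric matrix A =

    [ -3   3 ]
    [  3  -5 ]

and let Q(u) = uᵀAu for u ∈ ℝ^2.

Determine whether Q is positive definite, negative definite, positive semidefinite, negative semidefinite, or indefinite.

Leading principal minors: Δ_1 = -3, Δ_2 = 6.
The signs alternate starting with Δ_1 < 0, so by Sylvester's criterion Q is negative definite.

negative definite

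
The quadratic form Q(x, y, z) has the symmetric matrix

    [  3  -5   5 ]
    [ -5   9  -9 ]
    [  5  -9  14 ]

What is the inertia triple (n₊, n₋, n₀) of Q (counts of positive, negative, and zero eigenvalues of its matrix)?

An LDLᵀ factorisation of A has diagonal entries 3, 2/3, 5.
That gives 3 positive pivots.

(3, 0, 0)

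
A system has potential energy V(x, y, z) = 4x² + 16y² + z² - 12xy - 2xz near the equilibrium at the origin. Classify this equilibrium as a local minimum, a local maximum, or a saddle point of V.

The Hessian at the origin is H = [[8, -12, -2], [-12, 32, 0], [-2, 0, 2]].
Symmetric row and column elimination reduces H to a congruent diagonal form with pivots 8, 14, 6/7.
So there are 3 positive pivots.
H is positive definite, so the origin is a strict local minimum.

local minimum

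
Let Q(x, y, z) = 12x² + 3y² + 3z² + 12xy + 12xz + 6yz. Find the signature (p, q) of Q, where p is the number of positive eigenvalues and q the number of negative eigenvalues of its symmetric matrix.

The associated matrix is A = [[12, 6, 6], [6, 3, 3], [6, 3, 3]].
Congruent diagonalization of A (simultaneous row and column reduction) yields pivots 12, 0, 0.
So there are 1 positive, 2 zero pivots.

(1, 0)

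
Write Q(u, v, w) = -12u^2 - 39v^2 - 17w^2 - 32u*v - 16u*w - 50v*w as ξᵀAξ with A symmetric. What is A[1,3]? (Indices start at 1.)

-8

The coefficient of u·w in Q is -16. For a symmetric A this equals A[1,3] + A[3,1] = 2·A[1,3].
So A[1,3] = -16/2 = -8.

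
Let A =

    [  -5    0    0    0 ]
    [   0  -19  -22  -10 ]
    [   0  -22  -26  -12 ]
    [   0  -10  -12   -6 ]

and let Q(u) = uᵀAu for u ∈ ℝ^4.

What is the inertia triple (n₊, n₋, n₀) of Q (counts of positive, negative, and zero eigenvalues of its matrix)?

Row-reducing A symmetrically gives the diagonal entries -5, -19, -10/19, -2/5.
That gives 4 negative pivots.

(0, 4, 0)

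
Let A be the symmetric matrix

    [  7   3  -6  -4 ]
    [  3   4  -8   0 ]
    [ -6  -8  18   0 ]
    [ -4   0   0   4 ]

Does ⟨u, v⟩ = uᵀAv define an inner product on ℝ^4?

Leading principal minors: Δ_1 = 7, Δ_2 = 19, Δ_3 = 38, Δ_4 = 24.
All leading principal minors are positive, so by Sylvester's criterion Q is positive definite.
⟨·,·⟩ is an inner product exactly when A is positive definite.

yes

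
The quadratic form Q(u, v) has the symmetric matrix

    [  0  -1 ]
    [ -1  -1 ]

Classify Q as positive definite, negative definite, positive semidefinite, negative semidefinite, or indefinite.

indefinite

For the 2×2 matrix [[0, -1], [-1, -1]]: det = 0·-1 − (-1)² = -1, trace = -1.
det < 0 so the eigenvalues have opposite signs; the form is indefinite.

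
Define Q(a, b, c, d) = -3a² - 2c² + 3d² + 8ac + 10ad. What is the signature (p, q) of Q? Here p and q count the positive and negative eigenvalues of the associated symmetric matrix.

Write A = [[-3, 0, 4, 5], [0, 0, 0, 0], [4, 0, -2, 0], [5, 0, 0, 3]].
Symmetric row and column elimination reduces A to a congruent diagonal form with pivots -3, 0, 10/3, -2.
That gives 1 positive, 2 negative, 1 zero pivots.

(1, 2)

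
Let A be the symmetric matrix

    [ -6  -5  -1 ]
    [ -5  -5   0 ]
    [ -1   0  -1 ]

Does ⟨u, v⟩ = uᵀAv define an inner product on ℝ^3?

Applying the same elementary operations to the rows and columns of A produces a congruent diagonal matrix with entries -6, -5/6, 0.
That gives 2 negative, 1 zero pivots.
Hence Q is negative semidefinite.
⟨·,·⟩ is an inner product exactly when A is positive definite.

no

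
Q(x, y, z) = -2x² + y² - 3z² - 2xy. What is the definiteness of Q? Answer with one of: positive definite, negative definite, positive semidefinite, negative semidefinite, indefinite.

Write A = [[-2, -1, 0], [-1, 1, 0], [0, 0, -3]].
An LDLᵀ factorisation of A has diagonal entries -2, 3/2, -3.
Counting signs: 1 positive, 2 negative.
Hence Q is indefinite.

indefinite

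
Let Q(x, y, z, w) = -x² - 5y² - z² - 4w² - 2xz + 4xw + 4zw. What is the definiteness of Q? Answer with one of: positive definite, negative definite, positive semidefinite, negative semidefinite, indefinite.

The associated matrix is A = [[-1, 0, -1, 2], [0, -5, 0, 0], [-1, 0, -1, 2], [2, 0, 2, -4]].
Symmetric row and column elimination reduces A to a congruent diagonal form with pivots -1, -5, 0, 0.
That gives 2 negative, 2 zero pivots.
Hence Q is negative semidefinite.

negative semidefinite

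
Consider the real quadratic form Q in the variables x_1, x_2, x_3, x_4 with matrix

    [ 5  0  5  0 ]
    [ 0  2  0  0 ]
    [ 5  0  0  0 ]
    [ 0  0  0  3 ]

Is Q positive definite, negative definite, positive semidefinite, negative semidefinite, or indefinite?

indefinite

Applying the same elementary operations to the rows and columns of A produces a congruent diagonal matrix with entries 5, 2, -5, 3.
That gives 3 positive, 1 negative pivots.
Hence Q is indefinite.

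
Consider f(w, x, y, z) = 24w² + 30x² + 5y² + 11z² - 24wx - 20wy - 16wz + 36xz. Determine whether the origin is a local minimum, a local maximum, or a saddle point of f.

The Hessian at the origin is H = [[48, -24, -20, -16], [-24, 60, 0, 36], [-20, 0, 10, 0], [-16, 36, 0, 22]].
Applying the same elementary operations to the rows and columns of H produces a congruent diagonal matrix with entries 48, 48, -5/12, 2.
That gives 3 positive, 1 negative pivots.
H is indefinite, so the origin is a saddle point.

saddle point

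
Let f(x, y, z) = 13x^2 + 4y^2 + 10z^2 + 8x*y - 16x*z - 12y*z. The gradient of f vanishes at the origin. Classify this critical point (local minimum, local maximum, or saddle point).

The Hessian at the origin is H = [[26, 8, -16], [8, 8, -12], [-16, -12, 20]].
Symmetric row and column elimination reduces H to a congruent diagonal form with pivots 26, 72/13, 10/9.
Counting signs: 3 positive.
H is positive definite, so the origin is a strict local minimum.

local minimum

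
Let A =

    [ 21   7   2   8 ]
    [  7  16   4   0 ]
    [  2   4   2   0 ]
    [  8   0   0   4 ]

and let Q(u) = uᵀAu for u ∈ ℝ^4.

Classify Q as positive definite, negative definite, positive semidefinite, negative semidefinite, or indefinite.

positive definite

Congruent diagonalization of A (simultaneous row and column reduction) yields pivots 21, 41/3, 286/287, 60/143.
So there are 4 positive pivots.
Hence Q is positive definite.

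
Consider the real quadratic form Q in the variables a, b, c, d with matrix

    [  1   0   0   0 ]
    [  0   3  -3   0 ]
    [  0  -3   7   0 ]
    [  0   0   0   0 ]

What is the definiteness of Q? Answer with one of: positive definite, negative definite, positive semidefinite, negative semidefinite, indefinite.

positive semidefinite

Row-reducing A symmetrically gives the diagonal entries 1, 3, 4, 0.
So there are 3 positive, 1 zero pivots.
Hence Q is positive semidefinite.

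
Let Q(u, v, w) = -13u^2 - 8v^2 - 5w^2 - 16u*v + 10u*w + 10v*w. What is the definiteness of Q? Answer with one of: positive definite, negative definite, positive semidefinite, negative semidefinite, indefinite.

negative definite

The symmetric matrix of Q is A = [[-13, -8, 5], [-8, -8, 5], [5, 5, -5]].
Leading principal minors: Δ_1 = -13, Δ_2 = 40, Δ_3 = -75.
The signs alternate starting with Δ_1 < 0, so by Sylvester's criterion Q is negative definite.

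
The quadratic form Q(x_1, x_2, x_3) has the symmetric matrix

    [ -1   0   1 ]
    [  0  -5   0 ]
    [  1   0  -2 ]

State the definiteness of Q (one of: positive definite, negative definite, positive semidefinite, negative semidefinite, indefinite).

Symmetric row and column elimination reduces A to a congruent diagonal form with pivots -1, -5, -1.
So there are 3 negative pivots.
Hence Q is negative definite.

negative definite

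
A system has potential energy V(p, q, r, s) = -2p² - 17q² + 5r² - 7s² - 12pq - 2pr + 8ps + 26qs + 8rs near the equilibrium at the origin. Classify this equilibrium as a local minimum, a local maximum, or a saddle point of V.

saddle point

The Hessian at the origin is H = [[-4, -12, -2, 8], [-12, -34, 0, 26], [-2, 0, 10, 8], [8, 26, 8, -14]].
Applying the same elementary operations to the rows and columns of H produces a congruent diagonal matrix with entries -4, 2, -7, 4/7.
Counting signs: 2 positive, 2 negative.
H is indefinite, so the origin is a saddle point.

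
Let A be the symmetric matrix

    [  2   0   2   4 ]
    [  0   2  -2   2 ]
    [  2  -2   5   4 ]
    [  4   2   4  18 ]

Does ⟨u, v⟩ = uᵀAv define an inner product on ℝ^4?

Leading principal minors: Δ_1 = 2, Δ_2 = 4, Δ_3 = 4, Δ_4 = 16.
All leading principal minors are positive, so by Sylvester's criterion Q is positive definite.
⟨·,·⟩ is an inner product exactly when A is positive definite.

yes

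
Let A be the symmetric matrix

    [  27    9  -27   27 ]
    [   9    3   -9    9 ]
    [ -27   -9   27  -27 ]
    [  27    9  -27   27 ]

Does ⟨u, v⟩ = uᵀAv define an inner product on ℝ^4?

no

Applying the same elementary operations to the rows and columns of A produces a congruent diagonal matrix with entries 27, 0, 0, 0.
That gives 1 positive, 3 zero pivots.
Hence Q is positive semidefinite.
⟨·,·⟩ is an inner product exactly when A is positive definite.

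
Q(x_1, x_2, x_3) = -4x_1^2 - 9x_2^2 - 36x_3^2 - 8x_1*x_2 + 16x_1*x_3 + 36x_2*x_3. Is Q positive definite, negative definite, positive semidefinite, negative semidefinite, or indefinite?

negative semidefinite

The associated matrix is A = [[-4, -4, 8], [-4, -9, 18], [8, 18, -36]].
Applying the same elementary operations to the rows and columns of A produces a congruent diagonal matrix with entries -4, -5, 0.
That gives 2 negative, 1 zero pivots.
Hence Q is negative semidefinite.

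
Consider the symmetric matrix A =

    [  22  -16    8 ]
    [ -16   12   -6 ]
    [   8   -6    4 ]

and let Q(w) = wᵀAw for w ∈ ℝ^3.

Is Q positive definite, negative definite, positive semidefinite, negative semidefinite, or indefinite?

positive definite

An LDLᵀ factorisation of A has diagonal entries 22, 4/11, 1.
Counting signs: 3 positive.
Hence Q is positive definite.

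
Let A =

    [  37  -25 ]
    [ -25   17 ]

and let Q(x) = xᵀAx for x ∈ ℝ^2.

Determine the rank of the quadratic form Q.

2

Row-reducing A symmetrically gives the diagonal entries 37, 4/37.
That gives 2 positive pivots.
The rank is the number of nonzero pivots: 2.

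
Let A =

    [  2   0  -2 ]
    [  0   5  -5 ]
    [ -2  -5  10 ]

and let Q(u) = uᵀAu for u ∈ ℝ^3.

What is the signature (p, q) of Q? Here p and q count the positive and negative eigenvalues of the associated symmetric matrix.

Applying the same elementary operations to the rows and columns of A produces a congruent diagonal matrix with entries 2, 5, 3.
Counting signs: 3 positive.

(3, 0)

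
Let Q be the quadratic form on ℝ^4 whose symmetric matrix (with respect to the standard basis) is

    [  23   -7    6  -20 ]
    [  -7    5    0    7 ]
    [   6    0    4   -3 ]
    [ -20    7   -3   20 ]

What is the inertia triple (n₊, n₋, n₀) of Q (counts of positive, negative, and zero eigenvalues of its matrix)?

(4, 0, 0)

Applying the same elementary operations to the rows and columns of A produces a congruent diagonal matrix with entries 23, 66/23, 14/11, 3/14.
So there are 4 positive pivots.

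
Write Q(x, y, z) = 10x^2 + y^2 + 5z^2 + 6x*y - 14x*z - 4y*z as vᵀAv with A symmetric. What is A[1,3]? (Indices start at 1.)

The coefficient of x·z in Q is -14. For a symmetric A this equals A[1,3] + A[3,1] = 2·A[1,3].
So A[1,3] = -14/2 = -7.

-7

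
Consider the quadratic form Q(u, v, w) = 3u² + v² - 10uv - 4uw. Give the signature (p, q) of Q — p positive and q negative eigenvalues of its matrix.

The symmetric matrix is A = [[3, -5, -2], [-5, 1, 0], [-2, 0, 0]].
Applying the same elementary operations to the rows and columns of A produces a congruent diagonal matrix with entries 3, -22/3, 2/11.
So there are 2 positive, 1 negative pivots.

(2, 1)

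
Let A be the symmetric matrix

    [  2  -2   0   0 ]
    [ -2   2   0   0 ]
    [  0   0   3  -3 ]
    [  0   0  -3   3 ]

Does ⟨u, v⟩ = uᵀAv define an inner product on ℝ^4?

Row-reducing A symmetrically gives the diagonal entries 2, 0, 3, 0.
So there are 2 positive, 2 zero pivots.
Hence Q is positive semidefinite.
⟨·,·⟩ is an inner product exactly when A is positive definite.

no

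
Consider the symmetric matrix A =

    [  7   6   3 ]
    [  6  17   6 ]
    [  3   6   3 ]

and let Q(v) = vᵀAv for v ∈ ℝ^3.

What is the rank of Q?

An LDLᵀ factorisation of A has diagonal entries 7, 83/7, 60/83.
That gives 3 positive pivots.
The rank is the number of nonzero pivots: 3.

3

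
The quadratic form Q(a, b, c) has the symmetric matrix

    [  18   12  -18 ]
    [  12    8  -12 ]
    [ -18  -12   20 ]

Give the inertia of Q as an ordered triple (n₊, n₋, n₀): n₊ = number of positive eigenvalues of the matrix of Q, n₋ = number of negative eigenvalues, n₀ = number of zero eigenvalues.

(2, 0, 1)

Row-reducing A symmetrically gives the diagonal entries 18, 0, 2.
Counting signs: 2 positive, 1 zero.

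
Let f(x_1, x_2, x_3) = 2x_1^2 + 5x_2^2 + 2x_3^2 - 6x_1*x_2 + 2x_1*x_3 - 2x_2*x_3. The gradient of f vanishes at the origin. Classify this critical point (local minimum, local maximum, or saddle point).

local minimum

The Hessian at the origin is H = [[4, -6, 2], [-6, 10, -2], [2, -2, 4]].
Symmetric row and column elimination reduces H to a congruent diagonal form with pivots 4, 1, 2.
So there are 3 positive pivots.
H is positive definite, so the origin is a strict local minimum.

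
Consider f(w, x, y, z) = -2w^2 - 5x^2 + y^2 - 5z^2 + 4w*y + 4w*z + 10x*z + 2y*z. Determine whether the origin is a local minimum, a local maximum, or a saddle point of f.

saddle point

The Hessian at the origin is H = [[-4, 0, 4, 4], [0, -10, 0, 10], [4, 0, 2, 2], [4, 10, 2, -10]].
Row-reducing H symmetrically gives the diagonal entries -4, -10, 6, -2.
So there are 1 positive, 3 negative pivots.
H is indefinite, so the origin is a saddle point.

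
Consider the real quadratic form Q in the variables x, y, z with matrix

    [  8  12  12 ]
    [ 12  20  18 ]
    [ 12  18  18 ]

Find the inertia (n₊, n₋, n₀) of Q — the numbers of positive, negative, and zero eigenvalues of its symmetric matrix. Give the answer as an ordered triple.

Applying the same elementary operations to the rows and columns of A produces a congruent diagonal matrix with entries 8, 2, 0.
So there are 2 positive, 1 zero pivots.

(2, 0, 1)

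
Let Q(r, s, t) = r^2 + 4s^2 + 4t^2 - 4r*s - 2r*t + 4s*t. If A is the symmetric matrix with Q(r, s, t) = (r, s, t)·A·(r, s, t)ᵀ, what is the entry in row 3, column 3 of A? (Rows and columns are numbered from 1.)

4

The coefficient of t^2 in Q is 4, and that is exactly A[3,3].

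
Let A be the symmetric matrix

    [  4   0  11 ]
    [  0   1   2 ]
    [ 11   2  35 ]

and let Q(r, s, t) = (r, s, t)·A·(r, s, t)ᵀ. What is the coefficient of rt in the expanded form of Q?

The coefficient of rt is A[1,3] + A[3,1] = 2·11 = 22.

22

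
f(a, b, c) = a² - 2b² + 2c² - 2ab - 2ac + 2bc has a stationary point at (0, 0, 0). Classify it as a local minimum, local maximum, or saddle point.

saddle point

The Hessian at the origin is H = [[2, -2, -2], [-2, -4, 2], [-2, 2, 4]].
Applying the same elementary operations to the rows and columns of H produces a congruent diagonal matrix with entries 2, -6, 2.
That gives 2 positive, 1 negative pivots.
H is indefinite, so the origin is a saddle point.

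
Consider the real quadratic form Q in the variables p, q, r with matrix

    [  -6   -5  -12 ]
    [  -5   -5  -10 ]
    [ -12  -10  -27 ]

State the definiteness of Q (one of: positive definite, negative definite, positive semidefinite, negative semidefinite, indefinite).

Leading principal minors: Δ_1 = -6, Δ_2 = 5, Δ_3 = -15.
The signs alternate starting with Δ_1 < 0, so by Sylvester's criterion Q is negative definite.

negative definite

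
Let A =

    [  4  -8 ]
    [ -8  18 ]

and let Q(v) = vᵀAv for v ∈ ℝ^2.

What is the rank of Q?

An LDLᵀ factorisation of A has diagonal entries 4, 2.
That gives 2 positive pivots.
The rank is the number of nonzero pivots: 2.

2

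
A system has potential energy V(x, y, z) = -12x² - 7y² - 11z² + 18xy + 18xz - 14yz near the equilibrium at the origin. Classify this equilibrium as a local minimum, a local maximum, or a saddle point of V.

local maximum

The Hessian at the origin is H = [[-24, 18, 18], [18, -14, -14], [18, -14, -22]].
Congruent diagonalization of H (simultaneous row and column reduction) yields pivots -24, -1/2, -8.
So there are 3 negative pivots.
H is negative definite, so the origin is a strict local maximum.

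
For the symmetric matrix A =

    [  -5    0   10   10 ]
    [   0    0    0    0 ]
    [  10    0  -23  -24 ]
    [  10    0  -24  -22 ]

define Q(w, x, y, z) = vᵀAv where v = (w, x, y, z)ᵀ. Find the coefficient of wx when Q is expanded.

0

The coefficient of wx is A[1,2] + A[2,1] = 2·0 = 0.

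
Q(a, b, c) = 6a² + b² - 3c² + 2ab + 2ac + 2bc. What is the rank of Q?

Write A = [[6, 1, 1], [1, 1, 1], [1, 1, -3]].
Congruent diagonalization of A (simultaneous row and column reduction) yields pivots 6, 5/6, -4.
That gives 2 positive, 1 negative pivots.
The rank is the number of nonzero pivots: 3.

3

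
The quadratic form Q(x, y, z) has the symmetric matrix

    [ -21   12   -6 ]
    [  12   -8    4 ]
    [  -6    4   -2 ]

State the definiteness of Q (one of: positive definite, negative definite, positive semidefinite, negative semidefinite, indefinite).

Congruent diagonalization of A (simultaneous row and column reduction) yields pivots -21, -8/7, 0.
So there are 2 negative, 1 zero pivots.
Hence Q is negative semidefinite.

negative semidefinite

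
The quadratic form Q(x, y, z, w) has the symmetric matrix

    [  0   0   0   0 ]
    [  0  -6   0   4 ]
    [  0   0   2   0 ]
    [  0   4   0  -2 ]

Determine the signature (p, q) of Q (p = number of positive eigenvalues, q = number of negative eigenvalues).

(2, 1)

Row-reducing A symmetrically gives the diagonal entries 0, -6, 2, 2/3.
So there are 2 positive, 1 negative, 1 zero pivots.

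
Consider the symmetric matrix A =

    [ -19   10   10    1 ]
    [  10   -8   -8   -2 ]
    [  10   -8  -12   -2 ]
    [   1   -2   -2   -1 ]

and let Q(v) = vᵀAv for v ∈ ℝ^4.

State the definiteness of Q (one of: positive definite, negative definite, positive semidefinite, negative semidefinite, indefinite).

negative definite

Congruent diagonalization of A (simultaneous row and column reduction) yields pivots -19, -52/19, -4, -2/13.
Counting signs: 4 negative.
Hence Q is negative definite.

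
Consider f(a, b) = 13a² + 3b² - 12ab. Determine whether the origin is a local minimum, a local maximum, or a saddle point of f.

The Hessian at the origin is H = [[26, -12], [-12, 6]].
det H = 26·6 − (-12)² = 12 > 0 and H[1,1] = 26 > 0, so H is positive definite.
Therefore the origin is a local minimum.

local minimum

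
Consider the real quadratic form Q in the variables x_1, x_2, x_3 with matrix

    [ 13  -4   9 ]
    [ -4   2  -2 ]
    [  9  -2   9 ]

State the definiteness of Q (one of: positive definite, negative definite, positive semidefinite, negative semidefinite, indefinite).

positive definite

Leading principal minors: Δ_1 = 13, Δ_2 = 10, Δ_3 = 20.
All leading principal minors are positive, so by Sylvester's criterion Q is positive definite.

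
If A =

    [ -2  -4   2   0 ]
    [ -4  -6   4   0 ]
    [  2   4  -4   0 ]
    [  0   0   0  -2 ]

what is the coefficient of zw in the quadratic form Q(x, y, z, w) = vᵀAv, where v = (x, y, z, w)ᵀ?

0

The coefficient of zw is A[3,4] + A[4,3] = 2·0 = 0.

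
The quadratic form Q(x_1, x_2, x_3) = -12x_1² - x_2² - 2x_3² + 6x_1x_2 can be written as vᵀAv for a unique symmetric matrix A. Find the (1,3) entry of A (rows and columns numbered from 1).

0

The coefficient of x_1·x_3 in Q is 0. For a symmetric A this equals A[1,3] + A[3,1] = 2·A[1,3].
So A[1,3] = 0/2 = 0.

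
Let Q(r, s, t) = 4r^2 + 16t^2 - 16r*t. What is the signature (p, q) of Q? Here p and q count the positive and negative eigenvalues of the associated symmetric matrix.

(1, 0)

The symmetric matrix is A = [[4, 0, -8], [0, 0, 0], [-8, 0, 16]].
Symmetric row and column elimination reduces A to a congruent diagonal form with pivots 4, 0, 0.
That gives 1 positive, 2 zero pivots.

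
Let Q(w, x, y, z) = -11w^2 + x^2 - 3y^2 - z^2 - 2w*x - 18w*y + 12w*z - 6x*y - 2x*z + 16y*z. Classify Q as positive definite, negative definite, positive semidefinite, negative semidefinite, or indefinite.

indefinite

The symmetric matrix is A = [[-11, -1, -9, 6], [-1, 1, -3, -1], [-9, -3, -3, 8], [6, -1, 8, -1]].
Applying the same elementary operations to the rows and columns of A produces a congruent diagonal matrix with entries -11, 12/11, 0, 1/12.
That gives 2 positive, 1 negative, 1 zero pivots.
Hence Q is indefinite.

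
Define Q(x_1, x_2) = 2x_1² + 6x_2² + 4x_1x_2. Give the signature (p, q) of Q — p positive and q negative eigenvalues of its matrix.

Write A = [[2, 2], [2, 6]].
Symmetric row and column elimination reduces A to a congruent diagonal form with pivots 2, 4.
So there are 2 positive pivots.

(2, 0)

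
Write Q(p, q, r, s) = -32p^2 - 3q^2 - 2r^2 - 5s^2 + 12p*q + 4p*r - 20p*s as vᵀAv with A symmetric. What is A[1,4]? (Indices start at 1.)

The coefficient of p·s in Q is -20. For a symmetric A this equals A[1,4] + A[4,1] = 2·A[1,4].
So A[1,4] = -20/2 = -10.

-10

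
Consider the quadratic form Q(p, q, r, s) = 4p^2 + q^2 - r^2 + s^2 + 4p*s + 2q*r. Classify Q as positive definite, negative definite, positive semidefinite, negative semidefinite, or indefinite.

The symmetric matrix is A = [[4, 0, 0, 2], [0, 1, 1, 0], [0, 1, -1, 0], [2, 0, 0, 1]].
Congruent diagonalization of A (simultaneous row and column reduction) yields pivots 4, 1, -2, 0.
So there are 2 positive, 1 negative, 1 zero pivots.
Hence Q is indefinite.

indefinite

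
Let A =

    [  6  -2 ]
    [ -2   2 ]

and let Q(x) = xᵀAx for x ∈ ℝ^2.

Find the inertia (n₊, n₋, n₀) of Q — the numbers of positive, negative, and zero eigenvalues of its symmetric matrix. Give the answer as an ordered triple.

(2, 0, 0)

Applying the same elementary operations to the rows and columns of A produces a congruent diagonal matrix with entries 6, 4/3.
That gives 2 positive pivots.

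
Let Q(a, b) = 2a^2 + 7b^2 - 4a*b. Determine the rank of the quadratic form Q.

2

Write A = [[2, -2], [-2, 7]].
Applying the same elementary operations to the rows and columns of A produces a congruent diagonal matrix with entries 2, 5.
So there are 2 positive pivots.
The rank is the number of nonzero pivots: 2.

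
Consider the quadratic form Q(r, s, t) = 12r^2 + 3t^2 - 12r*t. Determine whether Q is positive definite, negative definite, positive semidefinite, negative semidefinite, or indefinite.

The symmetric matrix is A = [[12, 0, -6], [0, 0, 0], [-6, 0, 3]].
Congruent diagonalization of A (simultaneous row and column reduction) yields pivots 12, 0, 0.
Counting signs: 1 positive, 2 zero.
Hence Q is positive semidefinite.

positive semidefinite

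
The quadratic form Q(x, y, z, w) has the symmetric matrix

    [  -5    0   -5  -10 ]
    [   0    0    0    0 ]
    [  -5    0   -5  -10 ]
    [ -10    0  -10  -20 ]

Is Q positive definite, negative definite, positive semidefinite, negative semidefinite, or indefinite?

negative semidefinite

Applying the same elementary operations to the rows and columns of A produces a congruent diagonal matrix with entries -5, 0, 0, 0.
Counting signs: 1 negative, 3 zero.
Hence Q is negative semidefinite.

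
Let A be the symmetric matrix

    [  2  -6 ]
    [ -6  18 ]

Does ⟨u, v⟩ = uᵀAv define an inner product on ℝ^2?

For the 2×2 matrix [[2, -6], [-6, 18]]: det = 2·18 − (-6)² = 0, trace = 20.
det = 0 so one eigenvalue is zero; the form is semidefinite with the sign of the trace.
⟨·,·⟩ is an inner product exactly when A is positive definite.

no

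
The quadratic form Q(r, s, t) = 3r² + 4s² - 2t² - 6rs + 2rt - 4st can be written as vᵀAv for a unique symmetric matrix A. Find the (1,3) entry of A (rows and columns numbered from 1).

The coefficient of r·t in Q is 2. For a symmetric A this equals A[1,3] + A[3,1] = 2·A[1,3].
So A[1,3] = 2/2 = 1.

1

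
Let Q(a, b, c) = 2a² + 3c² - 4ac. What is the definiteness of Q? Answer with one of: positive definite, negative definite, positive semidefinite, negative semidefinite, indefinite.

positive semidefinite

The symmetric matrix is A = [[2, 0, -2], [0, 0, 0], [-2, 0, 3]].
Congruent diagonalization of A (simultaneous row and column reduction) yields pivots 2, 0, 1.
So there are 2 positive, 1 zero pivots.
Hence Q is positive semidefinite.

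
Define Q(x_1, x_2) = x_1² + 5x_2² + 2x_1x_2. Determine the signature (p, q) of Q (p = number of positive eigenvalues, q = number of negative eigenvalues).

(2, 0)

The symmetric matrix is A = [[1, 1], [1, 5]].
Applying the same elementary operations to the rows and columns of A produces a congruent diagonal matrix with entries 1, 4.
Counting signs: 2 positive.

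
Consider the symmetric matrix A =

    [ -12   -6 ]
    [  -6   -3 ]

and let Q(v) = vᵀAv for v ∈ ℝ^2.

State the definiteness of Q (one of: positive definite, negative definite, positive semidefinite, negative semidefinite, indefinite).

negative semidefinite

Congruent diagonalization of A (simultaneous row and column reduction) yields pivots -12, 0.
So there are 1 negative, 1 zero pivots.
Hence Q is negative semidefinite.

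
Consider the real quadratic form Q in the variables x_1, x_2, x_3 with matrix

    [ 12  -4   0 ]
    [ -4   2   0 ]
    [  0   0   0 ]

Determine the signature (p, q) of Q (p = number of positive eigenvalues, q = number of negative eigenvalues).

Congruent diagonalization of A (simultaneous row and column reduction) yields pivots 12, 2/3, 0.
So there are 2 positive, 1 zero pivots.

(2, 0)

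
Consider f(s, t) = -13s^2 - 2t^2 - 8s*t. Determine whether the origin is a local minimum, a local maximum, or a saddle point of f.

The Hessian at the origin is H = [[-26, -8], [-8, -4]].
det H = -26·-4 − (-8)² = 40 > 0 and H[1,1] = -26 < 0, so H is negative definite.
Therefore the origin is a local maximum.

local maximum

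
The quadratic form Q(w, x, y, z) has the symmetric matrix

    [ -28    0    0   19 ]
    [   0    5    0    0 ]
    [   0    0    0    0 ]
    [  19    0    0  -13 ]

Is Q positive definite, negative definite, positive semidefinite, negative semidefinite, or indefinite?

Applying the same elementary operations to the rows and columns of A produces a congruent diagonal matrix with entries -28, 5, 0, -3/28.
So there are 1 positive, 2 negative, 1 zero pivots.
Hence Q is indefinite.

indefinite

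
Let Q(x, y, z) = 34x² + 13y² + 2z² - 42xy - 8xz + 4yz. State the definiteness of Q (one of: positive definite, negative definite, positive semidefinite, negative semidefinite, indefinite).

indefinite

Write A = [[34, -21, -4], [-21, 13, 2], [-4, 2, 2]].
Row-reducing A symmetrically gives the diagonal entries 34, 1/34, -6.
Counting signs: 2 positive, 1 negative.
Hence Q is indefinite.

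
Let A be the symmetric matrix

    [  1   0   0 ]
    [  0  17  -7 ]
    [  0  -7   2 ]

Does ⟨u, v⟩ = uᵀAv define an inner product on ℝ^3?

no

Symmetric row and column elimination reduces A to a congruent diagonal form with pivots 1, 17, -15/17.
So there are 2 positive, 1 negative pivots.
Hence Q is indefinite.
⟨·,·⟩ is an inner product exactly when A is positive definite.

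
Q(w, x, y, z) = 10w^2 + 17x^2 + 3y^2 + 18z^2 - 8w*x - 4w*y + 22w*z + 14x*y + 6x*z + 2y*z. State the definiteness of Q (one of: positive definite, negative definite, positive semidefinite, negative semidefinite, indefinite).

positive definite

The symmetric matrix is A = [[10, -4, -2, 11], [-4, 17, 7, 3], [-2, 7, 3, 1], [11, 3, 1, 18]].
An LDLᵀ factorisation of A has diagonal entries 10, 77/5, 8/77, 15/8.
That gives 4 positive pivots.
Hence Q is positive definite.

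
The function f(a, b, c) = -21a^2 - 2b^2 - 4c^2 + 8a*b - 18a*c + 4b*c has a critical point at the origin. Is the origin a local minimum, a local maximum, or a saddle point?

The Hessian at the origin is H = [[-42, 8, -18], [8, -4, 4], [-18, 4, -8]].
An LDLᵀ factorisation of H has diagonal entries -42, -52/21, -2/13.
So there are 3 negative pivots.
H is negative definite, so the origin is a strict local maximum.

local maximum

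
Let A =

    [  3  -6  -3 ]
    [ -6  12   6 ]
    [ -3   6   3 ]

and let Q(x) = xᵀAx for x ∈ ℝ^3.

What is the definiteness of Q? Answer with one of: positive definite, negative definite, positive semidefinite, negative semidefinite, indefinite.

positive semidefinite

Row-reducing A symmetrically gives the diagonal entries 3, 0, 0.
Counting signs: 1 positive, 2 zero.
Hence Q is positive semidefinite.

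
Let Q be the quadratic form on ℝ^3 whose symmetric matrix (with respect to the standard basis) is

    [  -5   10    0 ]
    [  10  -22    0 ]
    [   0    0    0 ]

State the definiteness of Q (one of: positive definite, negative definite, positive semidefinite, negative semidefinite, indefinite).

Row-reducing A symmetrically gives the diagonal entries -5, -2, 0.
So there are 2 negative, 1 zero pivots.
Hence Q is negative semidefinite.

negative semidefinite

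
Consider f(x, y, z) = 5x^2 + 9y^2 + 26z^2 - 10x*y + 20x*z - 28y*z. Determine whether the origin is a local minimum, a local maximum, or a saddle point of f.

local minimum

The Hessian at the origin is H = [[10, -10, 20], [-10, 18, -28], [20, -28, 52]].
Congruent diagonalization of H (simultaneous row and column reduction) yields pivots 10, 8, 4.
That gives 3 positive pivots.
H is positive definite, so the origin is a strict local minimum.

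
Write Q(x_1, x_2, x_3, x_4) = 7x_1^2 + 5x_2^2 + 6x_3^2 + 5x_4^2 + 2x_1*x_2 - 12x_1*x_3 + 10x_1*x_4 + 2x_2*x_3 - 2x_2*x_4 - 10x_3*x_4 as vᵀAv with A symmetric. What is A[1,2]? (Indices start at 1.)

The coefficient of x_1·x_2 in Q is 2. For a symmetric A this equals A[1,2] + A[2,1] = 2·A[1,2].
So A[1,2] = 2/2 = 1.

1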